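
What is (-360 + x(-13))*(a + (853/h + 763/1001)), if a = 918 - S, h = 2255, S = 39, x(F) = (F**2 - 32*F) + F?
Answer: 5469879628/29315 ≈ 1.8659e+5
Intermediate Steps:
x(F) = F**2 - 31*F
a = 879 (a = 918 - 1*39 = 918 - 39 = 879)
(-360 + x(-13))*(a + (853/h + 763/1001)) = (-360 - 13*(-31 - 13))*(879 + (853/2255 + 763/1001)) = (-360 - 13*(-44))*(879 + (853*(1/2255) + 763*(1/1001))) = (-360 + 572)*(879 + (853/2255 + 109/143)) = 212*(879 + 33434/29315) = 212*(25801319/29315) = 5469879628/29315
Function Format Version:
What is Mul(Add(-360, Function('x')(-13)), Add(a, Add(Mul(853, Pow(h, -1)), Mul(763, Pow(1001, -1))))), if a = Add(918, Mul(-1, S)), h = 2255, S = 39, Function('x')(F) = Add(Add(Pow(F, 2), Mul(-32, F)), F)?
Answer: Rational(5469879628, 29315) ≈ 1.8659e+5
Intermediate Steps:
Function('x')(F) = Add(Pow(F, 2), Mul(-31, F))
a = 879 (a = Add(918, Mul(-1, 39)) = Add(918, -39) = 879)
Mul(Add(-360, Function('x')(-13)), Add(a, Add(Mul(853, Pow(h, -1)), Mul(763, Pow(1001, -1))))) = Mul(Add(-360, Mul(-13, Add(-31, -13))), Add(879, Add(Mul(853, Pow(2255, -1)), Mul(763, Pow(1001, -1))))) = Mul(Add(-360, Mul(-13, -44)), Add(879, Add(Mul(853, Rational(1, 2255)), Mul(763, Rational(1, 1001))))) = Mul(Add(-360, 572), Add(879, Add(Rational(853, 2255), Rational(109, 143)))) = Mul(212, Add(879, Rational(33434, 29315))) = Mul(212, Rational(25801319, 29315)) = Rational(5469879628, 29315)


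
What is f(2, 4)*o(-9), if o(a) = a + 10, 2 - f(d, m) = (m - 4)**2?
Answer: 2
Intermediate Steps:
f(d, m) = 2 - (-4 + m)**2 (f(d, m) = 2 - (m - 4)**2 = 2 - (-4 + m)**2)
o(a) = 10 + a
f(2, 4)*o(-9) = (2 - (-4 + 4)**2)*(10 - 9) = (2 - 1*0**2)*1 = (2 - 1*0)*1 = (2 + 0)*1 = 2*1 = 2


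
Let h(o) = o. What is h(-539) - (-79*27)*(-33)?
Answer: -70928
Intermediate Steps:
h(-539) - (-79*27)*(-33) = -539 - (-79*27)*(-33) = -539 - (-2133)*(-33) = -539 - 1*70389 = -539 - 70389 = -70928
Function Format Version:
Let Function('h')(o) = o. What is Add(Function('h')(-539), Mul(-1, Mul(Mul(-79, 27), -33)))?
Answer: -70928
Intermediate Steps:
Add(Function('h')(-539), Mul(-1, Mul(Mul(-79, 27), -33))) = Add(-539, Mul(-1, Mul(Mul(-79, 27), -33))) = Add(-539, Mul(-1, Mul(-2133, -33))) = Add(-539, Mul(-1, 70389)) = Add(-539, -70389) = -70928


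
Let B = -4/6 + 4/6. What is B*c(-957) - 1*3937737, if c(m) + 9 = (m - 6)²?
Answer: -3937737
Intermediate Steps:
B = 0 (B = -4*⅙ + 4*(⅙) = -⅔ + ⅔ = 0)
c(m) = -9 + (-6 + m)² (c(m) = -9 + (m - 6)² = -9 + (-6 + m)²)
B*c(-957) - 1*3937737 = 0*(-9 + (-6 - 957)²) - 1*3937737 = 0*(-9 + (-963)²) - 3937737 = 0*(-9 + 927369) - 3937737 = 0*927360 - 3937737 = 0 - 3937737 = -3937737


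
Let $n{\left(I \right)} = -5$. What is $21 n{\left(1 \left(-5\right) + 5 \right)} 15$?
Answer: $-1575$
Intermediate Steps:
$21 n{\left(1 \left(-5\right) + 5 \right)} 15 = 21 \left(-5\right) 15 = \left(-105\right) 15 = -1575$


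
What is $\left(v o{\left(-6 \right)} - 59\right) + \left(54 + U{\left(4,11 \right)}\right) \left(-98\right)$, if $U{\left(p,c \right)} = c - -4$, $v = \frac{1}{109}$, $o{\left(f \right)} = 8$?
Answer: $- \frac{743481}{109} \approx -6820.9$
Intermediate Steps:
$v = \frac{1}{109} \approx 0.0091743$
$U{\left(p,c \right)} = 4 + c$ ($U{\left(p,c \right)} = c + 4 = 4 + c$)
$\left(v o{\left(-6 \right)} - 59\right) + \left(54 + U{\left(4,11 \right)}\right) \left(-98\right) = \left(\frac{1}{109} \cdot 8 - 59\right) + \left(54 + \left(4 + 11\right)\right) \left(-98\right) = \left(\frac{8}{109} - 59\right) + \left(54 + 15\right) \left(-98\right) = - \frac{6423}{109} + 69 \left(-98\right) = - \frac{6423}{109} - 6762 = - \frac{743481}{109}$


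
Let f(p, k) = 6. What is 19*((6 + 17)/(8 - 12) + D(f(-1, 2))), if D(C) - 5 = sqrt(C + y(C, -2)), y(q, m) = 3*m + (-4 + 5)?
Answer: 19/4 ≈ 4.7500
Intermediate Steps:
y(q, m) = 1 + 3*m (y(q, m) = 3*m + 1 = 1 + 3*m)
D(C) = 5 + sqrt(-5 + C) (D(C) = 5 + sqrt(C + (1 + 3*(-2))) = 5 + sqrt(C + (1 - 6)) = 5 + sqrt(C - 5) = 5 + sqrt(-5 + C))
19*((6 + 17)/(8 - 12) + D(f(-1, 2))) = 19*((6 + 17)/(8 - 12) + (5 + sqrt(-5 + 6))) = 19*(23/(-4) + (5 + sqrt(1))) = 19*(23*(-1/4) + (5 + 1)) = 19*(-23/4 + 6) = 19*(1/4) = 19/4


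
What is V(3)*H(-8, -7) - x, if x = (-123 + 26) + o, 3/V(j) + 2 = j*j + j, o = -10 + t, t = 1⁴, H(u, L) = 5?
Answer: 215/2 ≈ 107.50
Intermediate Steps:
t = 1
o = -9 (o = -10 + 1 = -9)
V(j) = 3/(-2 + j + j²) (V(j) = 3/(-2 + (j*j + j)) = 3/(-2 + (j² + j)) = 3/(-2 + (j + j²)) = 3/(-2 + j + j²))
x = -106 (x = (-123 + 26) - 9 = -97 - 9 = -106)
V(3)*H(-8, -7) - x = (3/(-2 + 3 + 3²))*5 - 1*(-106) = (3/(-2 + 3 + 9))*5 + 106 = (3/10)*5 + 106 = 3/2 + 106 = 215/2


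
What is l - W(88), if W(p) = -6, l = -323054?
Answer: -323048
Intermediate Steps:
l - W(88) = -323054 - 1*(-6) = -323054 + 6 = -323048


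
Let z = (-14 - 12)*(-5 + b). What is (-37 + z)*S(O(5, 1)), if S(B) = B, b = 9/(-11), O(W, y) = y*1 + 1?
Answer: 2514/11 ≈ 228.55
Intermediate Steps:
O(W, y) = 1 + y (O(W, y) = y + 1 = 1 + y)
b = -9/11 (b = 9*(-1/11) = -9/11 ≈ -0.81818)
z = 1664/11 (z = (-14 - 12)*(-5 - 9/11) = -26*(-64/11) = 1664/11 ≈ 151.27)
(-37 + z)*S(O(5, 1)) = (-37 + 1664/11)*(1 + 1) = (1257/11)*2 = 2514/11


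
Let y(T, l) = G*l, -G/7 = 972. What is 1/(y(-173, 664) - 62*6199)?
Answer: -1/4902194 ≈ -2.0399e-7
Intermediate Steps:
G = -6804 (G = -7*972 = -6804)
y(T, l) = -6804*l
1/(y(-173, 664) - 62*6199) = 1/(-6804*664 - 62*6199) = 1/(-4517856 - 384338) = 1/(-4902194) = -1/4902194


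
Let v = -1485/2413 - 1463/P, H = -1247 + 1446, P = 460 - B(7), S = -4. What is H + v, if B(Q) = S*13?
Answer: 241565205/1235456 ≈ 195.53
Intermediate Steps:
B(Q) = -52 (B(Q) = -4*13 = -52)
P = 512 (P = 460 - 1*(-52) = 460 + 52 = 512)
H = 199
v = -4290539/1235456 (v = -1485/2413 - 1463/512 = -4290539/1235456 ≈ -3.4728)
H + v = 199 - 4290539/1235456 = 241565205/1235456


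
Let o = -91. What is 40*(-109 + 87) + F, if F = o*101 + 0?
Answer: -10071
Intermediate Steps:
F = -9191 (F = -91*101 + 0 = -9191 + 0 = -9191)
40*(-109 + 87) + F = 40*(-109 + 87) - 9191 = 40*(-22) - 9191 = -880 - 9191 = -10071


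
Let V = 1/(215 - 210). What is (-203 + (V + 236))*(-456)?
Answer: -75696/5 ≈ -15139.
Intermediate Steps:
V = 1/5 ≈ 0.20000
(-203 + (V + 236))*(-456) = (-203 + (1/5 + 236))*(-456) = (-203 + 1181/5)*(-456) = (166/5)*(-456) = -75696/5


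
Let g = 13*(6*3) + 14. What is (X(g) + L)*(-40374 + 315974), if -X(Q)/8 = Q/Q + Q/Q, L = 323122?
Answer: 89048013600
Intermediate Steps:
g = 248 (g = 13*18 + 14 = 234 + 14 = 248)
X(Q) = -16 (X(Q) = -8*(Q/Q + Q/Q) = -8*(1 + 1) = -8*2 = -16)
(X(g) + L)*(-40374 + 315974) = (-16 + 323122)*(-40374 + 315974) = 323106*275600 = 89048013600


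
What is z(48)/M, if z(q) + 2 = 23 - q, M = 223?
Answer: -27/223 ≈ -0.12108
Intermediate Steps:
z(q) = 21 - q (z(q) = -2 + (23 - q) = 21 - q)
z(48)/M = (21 - 1*48)/223 = (21 - 48)*(1/223) = -27*1/223 = -27/223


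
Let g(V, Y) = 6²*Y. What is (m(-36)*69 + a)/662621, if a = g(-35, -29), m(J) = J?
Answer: -3528/662621 ≈ -0.0053243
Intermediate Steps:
g(V, Y) = 36*Y
a = -1044 (a = 36*(-29) = -1044)
(m(-36)*69 + a)/662621 = (-36*69 - 1044)/662621 = (-2484 - 1044)*(1/662621) = -3528*1/662621 = -3528/662621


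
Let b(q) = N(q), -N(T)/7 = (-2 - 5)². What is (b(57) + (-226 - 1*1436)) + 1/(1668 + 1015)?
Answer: -5379414/2683 ≈ -2005.0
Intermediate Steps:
N(T) = -343 (N(T) = -7*(-2 - 5)² = -7*(-7)² = -7*49 = -343)
b(q) = -343
(b(57) + (-226 - 1*1436)) + 1/(1668 + 1015) = (-343 + (-226 - 1*1436)) + 1/(1668 + 1015) = (-343 + (-226 - 1436)) + 1/2683 = (-343 - 1662) + 1/2683 = -2005 + 1/2683 = -5379414/2683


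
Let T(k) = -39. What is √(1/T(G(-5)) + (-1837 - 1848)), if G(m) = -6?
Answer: 2*I*√1401231/39 ≈ 60.704*I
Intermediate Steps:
√(1/T(G(-5)) + (-1837 - 1848)) = √(1/(-39) + (-1837 - 1848)) = √(-1/39 - 3685) = √(-143716/39) = 2*I*√1401231/39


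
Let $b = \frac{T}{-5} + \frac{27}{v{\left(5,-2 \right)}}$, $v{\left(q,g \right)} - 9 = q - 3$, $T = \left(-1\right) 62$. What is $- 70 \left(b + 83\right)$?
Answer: $- \frac{75348}{11} \approx -6849.8$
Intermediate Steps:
$T = -62$
$v{\left(q,g \right)} = 6 + q$ ($v{\left(q,g \right)} = 9 + \left(q - 3\right) = 9 + \left(-3 + q\right) = 6 + q$)
$b = \frac{817}{55}$ ($b = - \frac{62}{-5} + \frac{27}{6 + 5} = \left(-62\right) \left(- \frac{1}{5}\right) + \frac{27}{11} = \frac{62}{5} + 27 \cdot \frac{1}{11} = \frac{62}{5} + \frac{27}{11} = \frac{817}{55} \approx 14.855$)
$- 70 \left(b + 83\right) = - 70 \left(\frac{817}{55} + 83\right) = \left(-70\right) \frac{5382}{55} = - \frac{75348}{11}$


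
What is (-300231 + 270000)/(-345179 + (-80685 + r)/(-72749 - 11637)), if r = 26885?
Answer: 425178861/4854703549 ≈ 0.087581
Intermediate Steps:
(-300231 + 270000)/(-345179 + (-80685 + r)/(-72749 - 11637)) = (-300231 + 270000)/(-345179 + (-80685 + 26885)/(-72749 - 11637)) = -30231/(-345179 - 53800/(-84386)) = -30231/(-345179 - 53800*(-1/84386)) = -30231/(-345179 + 26900/42193) = -30231/(-14564110647/42193) = -30231*(-42193/14564110647) = 425178861/4854703549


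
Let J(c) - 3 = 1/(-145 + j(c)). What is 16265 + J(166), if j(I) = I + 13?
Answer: 553113/34 ≈ 16268.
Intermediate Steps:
j(I) = 13 + I
J(c) = 3 + 1/(-132 + c) (J(c) = 3 + 1/(-145 + (13 + c)) = 3 + 1/(-132 + c))
16265 + J(166) = 16265 + (-395 + 3*166)/(-132 + 166) = 16265 + (-395 + 498)/34 = 16265 + (1/34)*103 = 16265 + 103/34 = 553113/34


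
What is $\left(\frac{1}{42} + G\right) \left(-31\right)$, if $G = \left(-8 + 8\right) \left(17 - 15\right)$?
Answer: $- \frac{31}{42} \approx -0.7381$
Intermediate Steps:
$G = 0$ ($G = 0 \cdot 2 = 0$)
$\left(\frac{1}{42} + G\right) \left(-31\right) = \left(\frac{1}{42} + 0\right) \left(-31\right) = \frac{1}{42} \left(-31\right) = - \frac{31}{42}$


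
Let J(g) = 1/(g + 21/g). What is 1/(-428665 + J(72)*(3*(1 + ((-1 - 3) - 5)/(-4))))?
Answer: -1735/743733541 ≈ -2.3328e-6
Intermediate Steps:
1/(-428665 + J(72)*(3*(1 + ((-1 - 3) - 5)/(-4)))) = 1/(-428665 + (72/(21 + 72²))*(3*(1 + ((-1 - 3) - 5)/(-4)))) = 1/(-428665 + (72/(21 + 5184))*(3*(1 + (-4 - 5)*(-¼)))) = 1/(-428665 + (72/5205)*(3*(1 - 9*(-¼)))) = 1/(-428665 + (72*(1/5205))*(3*(1 + 9/4))) = 1/(-428665 + 24*(3*(13/4))/1735) = 1/(-428665 + (24/1735)*(39/4)) = 1/(-428665 + 234/1735) = 1/(-743733541/1735) = -1735/743733541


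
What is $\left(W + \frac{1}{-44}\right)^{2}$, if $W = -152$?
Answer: $\frac{44742721}{1936} \approx 23111.0$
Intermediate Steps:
$\left(W + \frac{1}{-44}\right)^{2} = \left(-152 + \frac{1}{-44}\right)^{2} = \left(-152 - \frac{1}{44}\right)^{2} = \left(- \frac{6689}{44}\right)^{2} = \frac{44742721}{1936}$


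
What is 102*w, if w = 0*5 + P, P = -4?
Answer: -408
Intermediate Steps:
w = -4 (w = 0*5 - 4 = 0 - 4 = -4)
102*w = 102*(-4) = -408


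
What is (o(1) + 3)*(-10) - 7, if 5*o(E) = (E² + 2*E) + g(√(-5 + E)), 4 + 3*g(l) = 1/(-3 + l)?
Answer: -1567/39 + 4*I/39 ≈ -40.18 + 0.10256*I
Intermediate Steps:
g(l) = -4/3 + 1/(3*(-3 + l))
o(E) = E²/5 + 2*E/5 + (13 - 4*√(-5 + E))/(15*(-3 + √(-5 + E))) (o(E) = ((E² + 2*E) + (13 - 4*√(-5 + E))/(3*(-3 + √(-5 + E))))/5 = (E² + 2*E + (13 - 4*√(-5 + E))/(3*(-3 + √(-5 + E))))/5 = E²/5 + 2*E/5 + (13 - 4*√(-5 + E))/(15*(-3 + √(-5 + E))))
(o(1) + 3)*(-10) - 7 = ((13 - 4*√(-5 + 1) + 3*1*(-3 + √(-5 + 1))*(2 + 1))/(15*(-3 + √(-5 + 1))) + 3)*(-10) - 7 = ((13 - 8*I + 3*1*(-3 + √(-4))*3)/(15*(-3 + √(-4))) + 3)*(-10) - 7 = ((13 - 8*I + 3*1*(-3 + 2*I)*3)/(15*(-3 + 2*I)) + 3)*(-10) - 7 = (((-3 - 2*I)/13)*(13 - 8*I + (-27 + 18*I))/15 + 3)*(-10) - 7 = (((-3 - 2*I)/13)*(-14 + 10*I)/15 + 3)*(-10) - 7 = ((-14 + 10*I)*(-3 - 2*I)/195 + 3)*(-10) - 7 = (3 + (-14 + 10*I)*(-3 - 2*I)/195)*(-10) - 7 = (-30 - 2*(-14 + 10*I)*(-3 - 2*I)/39) - 7 = -37 - 2*(-14 + 10*I)*(-3 - 2*I)/39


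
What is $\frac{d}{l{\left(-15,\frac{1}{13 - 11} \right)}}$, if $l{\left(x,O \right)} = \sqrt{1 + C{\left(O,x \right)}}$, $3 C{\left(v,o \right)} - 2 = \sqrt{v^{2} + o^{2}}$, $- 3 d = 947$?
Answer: $- \frac{947 \sqrt{6}}{3 \sqrt{10 + \sqrt{901}}} \approx -122.23$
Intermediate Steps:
$d = - \frac{947}{3}$ ($d = \left(- \frac{1}{3}\right) 947 = - \frac{947}{3} \approx -315.67$)
$C{\left(v,o \right)} = \frac{2}{3} + \frac{\sqrt{o^{2} + v^{2}}}{3}$ ($C{\left(v,o \right)} = \frac{2}{3} + \frac{\sqrt{v^{2} + o^{2}}}{3} = \frac{2}{3} + \frac{\sqrt{o^{2} + v^{2}}}{3}$)
$l{\left(x,O \right)} = \sqrt{\frac{5}{3} + \frac{\sqrt{O^{2} + x^{2}}}{3}}$ ($l{\left(x,O \right)} = \sqrt{1 + \left(\frac{2}{3} + \frac{\sqrt{x^{2} + O^{2}}}{3}\right)} = \sqrt{1 + \left(\frac{2}{3} + \frac{\sqrt{O^{2} + x^{2}}}{3}\right)} = \sqrt{\frac{5}{3} + \frac{\sqrt{O^{2} + x^{2}}}{3}}$)
$\frac{d}{l{\left(-15,\frac{1}{13 - 11} \right)}} = - \frac{947}{3 \frac{\sqrt{15 + 3 \sqrt{\left(\frac{1}{13 - 11}\right)^{2} + \left(-15\right)^{2}}}}{3}} = - \frac{947}{3 \frac{\sqrt{15 + 3 \sqrt{\left(\frac{1}{2}\right)^{2} + 225}}}{3}} = - \frac{947}{3 \frac{\sqrt{15 + 3 \sqrt{\frac{1}{4} + 225}}}{3}} = - \frac{947}{3 \frac{\sqrt{15 + 3 \sqrt{\frac{901}{4}}}}{3}} = - \frac{947}{3 \frac{\sqrt{15 + 3 \frac{\sqrt{901}}{2}}}{3}} = - \frac{947}{3 \frac{\sqrt{15 + \frac{3 \sqrt{901}}{2}}}{3}} = - \frac{947 \frac{3}{\sqrt{15 + \frac{3 \sqrt{901}}{2}}}}{3} = - \frac{947}{\sqrt{15 + \frac{3 \sqrt{901}}{2}}}$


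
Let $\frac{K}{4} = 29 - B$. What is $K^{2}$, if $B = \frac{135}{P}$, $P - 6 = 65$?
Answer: $\frac{59228416}{5041} \approx 11749.0$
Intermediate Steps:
$P = 71$ ($P = 6 + 65 = 71$)
$B = \frac{135}{71} \approx 1.9014$
$K = \frac{7696}{71}$ ($K = 4 \left(29 - \frac{135}{71}\right) = 4 \cdot \frac{1924}{71} = \frac{7696}{71} \approx 108.39$)
$K^{2} = \left(\frac{7696}{71}\right)^{2} = \frac{59228416}{5041}$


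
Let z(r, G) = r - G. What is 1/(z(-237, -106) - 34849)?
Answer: -1/34980 ≈ -2.8588e-5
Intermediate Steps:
1/(z(-237, -106) - 34849) = 1/((-237 - 1*(-106)) - 34849) = 1/((-237 + 106) - 34849) = 1/(-131 - 34849) = 1/(-34980) = -1/34980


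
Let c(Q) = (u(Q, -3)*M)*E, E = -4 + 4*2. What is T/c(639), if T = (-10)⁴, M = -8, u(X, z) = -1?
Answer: 625/2 ≈ 312.50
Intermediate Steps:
T = 10000
E = 4 (E = -4 + 8 = 4)
c(Q) = 32 (c(Q) = -1*(-8)*4 = 8*4 = 32)
T/c(639) = 10000/32 = 10000*(1/32) = 625/2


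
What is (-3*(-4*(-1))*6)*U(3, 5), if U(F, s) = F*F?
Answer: -648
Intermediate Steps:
U(F, s) = F²
(-3*(-4*(-1))*6)*U(3, 5) = -3*(-4*(-1))*6*3² = -12*6*9 = -3*24*9 = -72*9 = -648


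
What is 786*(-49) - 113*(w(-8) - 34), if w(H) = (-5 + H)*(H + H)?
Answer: -58176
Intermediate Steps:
w(H) = 2*H*(-5 + H) (w(H) = (-5 + H)*(2*H) = 2*H*(-5 + H))
786*(-49) - 113*(w(-8) - 34) = 786*(-49) - 113*(2*(-8)*(-5 - 8) - 34) = -38514 - 113*(2*(-8)*(-13) - 34) = -38514 - 113*(208 - 34) = -38514 - 113*174 = -38514 - 1*19662 = -38514 - 19662 = -58176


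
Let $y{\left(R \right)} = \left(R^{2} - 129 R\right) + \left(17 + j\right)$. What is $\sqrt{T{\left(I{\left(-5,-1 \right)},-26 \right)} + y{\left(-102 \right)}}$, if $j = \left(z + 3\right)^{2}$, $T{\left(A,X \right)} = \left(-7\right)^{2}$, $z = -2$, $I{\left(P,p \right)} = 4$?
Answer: $\sqrt{23629} \approx 153.72$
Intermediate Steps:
$T{\left(A,X \right)} = 49$
$j = 1$ ($j = \left(-2 + 3\right)^{2} = 1^{2} = 1$)
$y{\left(R \right)} = 18 + R^{2} - 129 R$ ($y{\left(R \right)} = \left(R^{2} - 129 R\right) + \left(17 + 1\right) = \left(R^{2} - 129 R\right) + 18 = 18 + R^{2} - 129 R$)
$\sqrt{T{\left(I{\left(-5,-1 \right)},-26 \right)} + y{\left(-102 \right)}} = \sqrt{49 + \left(18 + \left(-102\right)^{2} - -13158\right)} = \sqrt{49 + \left(18 + 10404 + 13158\right)} = \sqrt{49 + 23580} = \sqrt{23629}$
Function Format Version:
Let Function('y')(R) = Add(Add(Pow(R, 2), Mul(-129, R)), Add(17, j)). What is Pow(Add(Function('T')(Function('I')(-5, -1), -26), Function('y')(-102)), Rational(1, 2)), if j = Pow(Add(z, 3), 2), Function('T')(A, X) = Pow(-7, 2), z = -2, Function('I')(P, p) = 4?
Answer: Pow(23629, Rational(1, 2)) ≈ 153.72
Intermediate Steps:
Function('T')(A, X) = 49
j = 1 (j = Pow(Add(-2, 3), 2) = Pow(1, 2) = 1)
Function('y')(R) = Add(18, Pow(R, 2), Mul(-129, R)) (Function('y')(R) = Add(Add(Pow(R, 2), Mul(-129, R)), Add(17, 1)) = Add(Add(Pow(R, 2), Mul(-129, R)), 18) = Add(18, Pow(R, 2), Mul(-129, R)))
Pow(Add(Function('T')(Function('I')(-5, -1), -26), Function('y')(-102)), Rational(1, 2)) = Pow(Add(49, Add(18, Pow(-102, 2), Mul(-129, -102))), Rational(1, 2)) = Pow(Add(49, Add(18, 10404, 13158)), Rational(1, 2)) = Pow(Add(49, 23580), Rational(1, 2)) = Pow(23629, Rational(1, 2))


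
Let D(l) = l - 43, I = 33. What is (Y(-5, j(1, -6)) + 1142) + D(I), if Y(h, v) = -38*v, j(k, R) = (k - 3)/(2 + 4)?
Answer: 3434/3 ≈ 1144.7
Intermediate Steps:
j(k, R) = -½ + k/6 (j(k, R) = (-3 + k)/6 = (-3 + k)*(⅙) = -½ + k/6)
D(l) = -43 + l
(Y(-5, j(1, -6)) + 1142) + D(I) = (-38*(-½ + (⅙)*1) + 1142) + (-43 + 33) = (-38*(-½ + ⅙) + 1142) - 10 = (-38*(-⅓) + 1142) - 10 = (38/3 + 1142) - 10 = 3464/3 - 10 = 3434/3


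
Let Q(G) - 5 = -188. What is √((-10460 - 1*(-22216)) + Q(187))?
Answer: √11573 ≈ 107.58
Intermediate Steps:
Q(G) = -183 (Q(G) = 5 - 188 = -183)
√((-10460 - 1*(-22216)) + Q(187)) = √((-10460 - 1*(-22216)) - 183) = √((-10460 + 22216) - 183) = √(11756 - 183) = √11573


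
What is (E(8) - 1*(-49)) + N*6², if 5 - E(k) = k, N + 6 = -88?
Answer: -3338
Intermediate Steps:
N = -94 (N = -6 - 88 = -94)
E(k) = 5 - k
(E(8) - 1*(-49)) + N*6² = ((5 - 1*8) - 1*(-49)) - 94*6² = ((5 - 8) + 49) - 94*36 = (-3 + 49) - 3384 = 46 - 3384 = -3338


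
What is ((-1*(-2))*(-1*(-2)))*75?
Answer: 300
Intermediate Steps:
((-1*(-2))*(-1*(-2)))*75 = (2*2)*75 = 4*75 = 300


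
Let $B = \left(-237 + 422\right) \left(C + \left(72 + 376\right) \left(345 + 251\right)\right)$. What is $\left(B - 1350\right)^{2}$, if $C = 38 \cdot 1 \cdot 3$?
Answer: $2441962799088400$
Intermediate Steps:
$C = 114$ ($C = 38 \cdot 3 = 114$)
$B = 49417570$ ($B = \left(-237 + 422\right) \left(114 + \left(72 + 376\right) \left(345 + 251\right)\right) = 185 \left(114 + 448 \cdot 596\right) = 185 \left(114 + 267008\right) = 185 \cdot 267122 = 49417570$)
$\left(B - 1350\right)^{2} = \left(49417570 - 1350\right)^{2} = 49416220^{2} = 2441962799088400$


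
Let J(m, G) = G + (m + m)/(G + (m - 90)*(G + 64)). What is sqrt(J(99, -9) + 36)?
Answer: 2*sqrt(555)/9 ≈ 5.2352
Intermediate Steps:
J(m, G) = G + 2*m/(G + (-90 + m)*(64 + G)) (J(m, G) = G + (2*m)/(G + (-90 + m)*(64 + G)) = G + 2*m/(G + (-90 + m)*(64 + G)))
sqrt(J(99, -9) + 36) = sqrt((-5760*(-9) - 89*(-9)**2 + 2*99 + 99*(-9)**2 + 64*(-9)*99)/(-5760 - 89*(-9) + 64*99 - 9*99) + 36) = sqrt((51840 - 89*81 + 198 + 99*81 - 57024)/(-5760 + 801 + 6336 - 891) + 36) = sqrt((51840 - 7209 + 198 + 8019 - 57024)/486 + 36) = sqrt((1/486)*(-4176) + 36) = sqrt(-232/27 + 36) = sqrt(740/27) = 2*sqrt(555)/9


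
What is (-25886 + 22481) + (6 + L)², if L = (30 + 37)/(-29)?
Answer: -2852156/841 ≈ -3391.4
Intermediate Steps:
L = -67/29 (L = 67*(-1/29) = -67/29 ≈ -2.3103)
(-25886 + 22481) + (6 + L)² = (-25886 + 22481) + (6 - 67/29)² = -3405 + (107/29)² = -3405 + 11449/841 = -2852156/841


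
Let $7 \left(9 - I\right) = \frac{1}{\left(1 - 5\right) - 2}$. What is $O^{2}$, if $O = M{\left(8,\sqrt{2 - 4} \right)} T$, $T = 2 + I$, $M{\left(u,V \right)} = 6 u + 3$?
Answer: $\frac{61952641}{196} \approx 3.1609 \cdot 10^{5}$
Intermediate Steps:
$I = \frac{379}{42}$ ($I = 9 - \frac{1}{7 \left(\left(1 - 5\right) - 2\right)} = 9 - \frac{1}{7 \left(-4 - 2\right)} = 9 - \frac{1}{7 \left(-6\right)} = 9 - - \frac{1}{42} = 9 + \frac{1}{42} = \frac{379}{42} \approx 9.0238$)
$M{\left(u,V \right)} = 3 + 6 u$
$T = \frac{463}{42}$ ($T = 2 + \frac{379}{42} = \frac{463}{42} \approx 11.024$)
$O = \frac{7871}{14}$ ($O = \left(3 + 6 \cdot 8\right) \frac{463}{42} = \left(3 + 48\right) \frac{463}{42} = 51 \cdot \frac{463}{42} = \frac{7871}{14} \approx 562.21$)
$O^{2} = \left(\frac{7871}{14}\right)^{2} = \frac{61952641}{196}$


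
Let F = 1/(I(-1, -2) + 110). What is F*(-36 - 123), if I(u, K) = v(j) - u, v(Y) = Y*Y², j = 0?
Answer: -53/37 ≈ -1.4324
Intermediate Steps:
v(Y) = Y³
I(u, K) = -u (I(u, K) = 0³ - u = 0 - u = -u)
F = 1/111 (F = 1/(-1*(-1) + 110) = 1/(1 + 110) = 1/111 ≈ 0.0090090)
F*(-36 - 123) = (-36 - 123)/111 = (1/111)*(-159) = -53/37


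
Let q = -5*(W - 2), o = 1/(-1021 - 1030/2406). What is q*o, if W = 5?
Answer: 18045/1228778 ≈ 0.014685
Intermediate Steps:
o = -1203/1228778 (o = 1/(-1021 - 1030*1/2406) = 1/(-1021 - 515/1203) = 1/(-1228778/1203) = -1203/1228778 ≈ -0.00097902)
q = -15 (q = -5*(5 - 2) = -5*3 = -15)
q*o = -15*(-1203/1228778) = 18045/1228778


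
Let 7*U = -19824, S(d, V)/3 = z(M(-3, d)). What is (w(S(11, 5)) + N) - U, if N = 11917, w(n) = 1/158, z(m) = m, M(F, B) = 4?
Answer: 2330343/158 ≈ 14749.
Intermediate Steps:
S(d, V) = 12 (S(d, V) = 3*4 = 12)
U = -2832 (U = (1/7)*(-19824) = -2832)
w(n) = 1/158
(w(S(11, 5)) + N) - U = (1/158 + 11917) - 1*(-2832) = 1882887/158 + 2832 = 2330343/158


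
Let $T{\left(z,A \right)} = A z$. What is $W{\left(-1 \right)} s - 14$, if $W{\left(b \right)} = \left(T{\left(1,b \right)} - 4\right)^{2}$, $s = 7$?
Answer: $161$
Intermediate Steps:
$W{\left(b \right)} = \left(-4 + b\right)^{2}$ ($W{\left(b \right)} = \left(b 1 - 4\right)^{2} = \left(b - 4\right)^{2} = \left(-4 + b\right)^{2}$)
$W{\left(-1 \right)} s - 14 = \left(-4 - 1\right)^{2} \cdot 7 - 14 = \left(-5\right)^{2} \cdot 7 - 14 = 25 \cdot 7 - 14 = 175 - 14 = 161$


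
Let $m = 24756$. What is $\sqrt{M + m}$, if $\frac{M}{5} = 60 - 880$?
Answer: $4 \sqrt{1291} \approx 143.72$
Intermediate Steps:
$M = -4100$ ($M = 5 \left(60 - 880\right) = 5 \left(-820\right) = -4100$)
$\sqrt{M + m} = \sqrt{-4100 + 24756} = \sqrt{20656} = 4 \sqrt{1291}$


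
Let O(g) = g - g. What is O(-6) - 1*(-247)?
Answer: 247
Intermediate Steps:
O(g) = 0
O(-6) - 1*(-247) = 0 - 1*(-247) = 0 + 247 = 247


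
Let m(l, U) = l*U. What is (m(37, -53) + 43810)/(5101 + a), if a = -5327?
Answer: -41849/226 ≈ -185.17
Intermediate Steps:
m(l, U) = U*l
(m(37, -53) + 43810)/(5101 + a) = (-53*37 + 43810)/(5101 - 5327) = (-1961 + 43810)/(-226) = 41849*(-1/226) = -41849/226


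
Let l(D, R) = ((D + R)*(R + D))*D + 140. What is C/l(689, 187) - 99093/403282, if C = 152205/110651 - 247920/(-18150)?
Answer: -159425766129952311971/648820292624728035020 ≈ -0.24572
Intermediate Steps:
C = 1006503889/66943855 (C = 152205*(1/110651) - 247920*(-1/18150) = 152205/110651 + 8264/605 = 1006503889/66943855 ≈ 15.035)
l(D, R) = 140 + D*(D + R)² (l(D, R) = ((D + R)*(D + R))*D + 140 = (D + R)²*D + 140 = D*(D + R)² + 140 = 140 + D*(D + R)²)
C/l(689, 187) - 99093/403282 = 1006503889/(66943855*(140 + 689*(689 + 187)²)) - 99093/403282 = 1006503889/(66943855*(140 + 689*876²)) - 99093*1/403282 = 1006503889/(66943855*(140 + 689*767376)) - 99093/403282 = 1006503889/(66943855*(140 + 528722064)) - 99093/403282 = (1006503889/66943855)/528722204 - 99093/403282 = (1006503889/66943855)*(1/528722204) - 99093/403282 = 1006503889/35394702559856420 - 99093/403282 = -159425766129952311971/648820292624728035020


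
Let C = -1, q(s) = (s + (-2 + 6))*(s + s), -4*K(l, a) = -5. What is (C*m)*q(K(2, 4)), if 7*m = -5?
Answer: 75/8 ≈ 9.3750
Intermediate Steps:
K(l, a) = 5/4 (K(l, a) = -¼*(-5) = 5/4)
q(s) = 2*s*(4 + s) (q(s) = (s + 4)*(2*s) = (4 + s)*(2*s) = 2*s*(4 + s))
m = -5/7 (m = (⅐)*(-5) = -5/7 ≈ -0.71429)
(C*m)*q(K(2, 4)) = (-1*(-5/7))*(2*(5/4)*(4 + 5/4)) = 5*(2*(5/4)*(21/4))/7 = (5/7)*(105/8) = 75/8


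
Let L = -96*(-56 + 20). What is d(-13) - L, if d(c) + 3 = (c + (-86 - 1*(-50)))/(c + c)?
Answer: -89885/26 ≈ -3457.1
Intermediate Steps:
d(c) = -3 + (-36 + c)/(2*c) (d(c) = -3 + (c + (-86 - 1*(-50)))/(c + c) = -3 + (c + (-86 + 50))/((2*c)) = -3 + (c - 36)*(1/(2*c)) = -3 + (-36 + c)*(1/(2*c)) = -3 + (-36 + c)/(2*c))
L = 3456 (L = -96*(-36) = 3456)
d(-13) - L = (-5/2 - 18/(-13)) - 1*3456 = (-5/2 - 18*(-1/13)) - 3456 = (-5/2 + 18/13) - 3456 = -29/26 - 3456 = -89885/26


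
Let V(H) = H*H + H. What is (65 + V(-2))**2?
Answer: 4489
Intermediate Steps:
V(H) = H + H**2 (V(H) = H**2 + H = H + H**2)
(65 + V(-2))**2 = (65 - 2*(1 - 2))**2 = (65 - 2*(-1))**2 = (65 + 2)**2 = 67**2 = 4489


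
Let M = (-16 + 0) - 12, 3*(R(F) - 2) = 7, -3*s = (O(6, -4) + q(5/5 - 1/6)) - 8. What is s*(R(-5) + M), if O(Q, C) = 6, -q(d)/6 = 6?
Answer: -2698/9 ≈ -299.78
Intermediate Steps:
q(d) = -36 (q(d) = -6*6 = -36)
s = 38/3 (s = -((6 - 36) - 8)/3 = -(-30 - 8)/3 = -⅓*(-38) = 38/3 ≈ 12.667)
R(F) = 13/3 (R(F) = 2 + (⅓)*7 = 2 + 7/3 = 13/3)
M = -28 (M = -16 - 12 = -28)
s*(R(-5) + M) = 38*(13/3 - 28)/3 = (38/3)*(-71/3) = -2698/9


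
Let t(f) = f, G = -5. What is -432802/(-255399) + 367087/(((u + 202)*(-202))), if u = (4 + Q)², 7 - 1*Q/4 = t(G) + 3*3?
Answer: -234552589/103181196 ≈ -2.2732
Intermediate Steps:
Q = 12 (Q = 28 - 4*(-5 + 3*3) = 28 - 4*(-5 + 9) = 28 - 4*4 = 28 - 16 = 12)
u = 256 (u = (4 + 12)² = 16² = 256)
-432802/(-255399) + 367087/(((u + 202)*(-202))) = -432802/(-255399) + 367087/(((256 + 202)*(-202))) = -432802*(-1/255399) + 367087/((458*(-202))) = 432802/255399 + 367087/(-92516) = 432802/255399 + 367087*(-1/92516) = 432802/255399 - 1603/404 = -234552589/103181196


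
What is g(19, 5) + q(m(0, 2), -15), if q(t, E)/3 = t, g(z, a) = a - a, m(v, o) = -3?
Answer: -9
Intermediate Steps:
g(z, a) = 0
q(t, E) = 3*t
g(19, 5) + q(m(0, 2), -15) = 0 + 3*(-3) = 0 - 9 = -9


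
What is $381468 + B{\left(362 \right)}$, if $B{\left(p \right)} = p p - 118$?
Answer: $512394$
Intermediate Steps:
$B{\left(p \right)} = -118 + p^{2}$ ($B{\left(p \right)} = p^{2} - 118 = -118 + p^{2}$)
$381468 + B{\left(362 \right)} = 381468 - \left(118 - 362^{2}\right) = 381468 + \left(-118 + 131044\right) = 381468 + 130926 = 512394$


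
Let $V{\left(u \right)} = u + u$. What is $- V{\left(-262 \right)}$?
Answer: $524$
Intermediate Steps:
$V{\left(u \right)} = 2 u$
$- V{\left(-262 \right)} = - 2 \left(-262\right) = \left(-1\right) \left(-524\right) = 524$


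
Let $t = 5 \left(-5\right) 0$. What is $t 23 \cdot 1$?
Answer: $0$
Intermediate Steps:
$t = 0$ ($t = \left(-25\right) 0 = 0$)
$t 23 \cdot 1 = 0 \cdot 23 \cdot 1 = 0 \cdot 23 = 0$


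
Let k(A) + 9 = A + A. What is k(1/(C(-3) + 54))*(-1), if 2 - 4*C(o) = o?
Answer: 1981/221 ≈ 8.9638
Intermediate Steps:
C(o) = ½ - o/4
k(A) = -9 + 2*A (k(A) = -9 + (A + A) = -9 + 2*A)
k(1/(C(-3) + 54))*(-1) = (-9 + 2/((½ - ¼*(-3)) + 54))*(-1) = (-9 + 2/((½ + ¾) + 54))*(-1) = (-9 + 2/(5/4 + 54))*(-1) = (-9 + 2/(221/4))*(-1) = (-9 + 2*(4/221))*(-1) = (-9 + 8/221)*(-1) = -1981/221*(-1) = 1981/221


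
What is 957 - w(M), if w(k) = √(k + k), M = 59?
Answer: 957 - √118 ≈ 946.14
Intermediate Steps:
w(k) = √2*√k (w(k) = √(2*k) = √2*√k)
957 - w(M) = 957 - √2*√59 = 957 - √118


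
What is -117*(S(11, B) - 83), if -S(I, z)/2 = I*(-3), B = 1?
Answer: 1989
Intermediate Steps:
S(I, z) = 6*I (S(I, z) = -2*I*(-3) = -(-6)*I = 6*I)
-117*(S(11, B) - 83) = -117*(6*11 - 83) = -117*(66 - 83) = -117*(-17) = 1989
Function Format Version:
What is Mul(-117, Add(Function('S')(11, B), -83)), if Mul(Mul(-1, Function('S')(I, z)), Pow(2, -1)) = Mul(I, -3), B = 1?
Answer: 1989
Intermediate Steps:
Function('S')(I, z) = Mul(6, I) (Function('S')(I, z) = Mul(-2, Mul(I, -3)) = Mul(-2, Mul(-3, I)) = Mul(6, I))
Mul(-117, Add(Function('S')(11, B), -83)) = Mul(-117, Add(Mul(6, 11), -83)) = Mul(-117, Add(66, -83)) = Mul(-117, -17) = 1989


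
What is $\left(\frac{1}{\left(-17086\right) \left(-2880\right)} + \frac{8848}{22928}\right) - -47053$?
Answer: $\frac{3317950941616793}{70514605440} \approx 47053.0$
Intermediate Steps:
$\left(\frac{1}{\left(-17086\right) \left(-2880\right)} + \frac{8848}{22928}\right) - -47053 = \left(\left(- \frac{1}{17086}\right) \left(- \frac{1}{2880}\right) + 8848 \cdot \frac{1}{22928}\right) + 47053 = \left(\frac{1}{49207680} + \frac{553}{1433}\right) + 47053 = \frac{27211848473}{70514605440} + 47053 = \frac{3317950941616793}{70514605440}$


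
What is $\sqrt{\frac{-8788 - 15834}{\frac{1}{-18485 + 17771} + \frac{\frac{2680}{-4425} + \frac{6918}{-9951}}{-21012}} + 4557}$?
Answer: $\frac{\sqrt{96034294673148589129218}}{72248902} \approx 4289.3$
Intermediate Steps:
$\sqrt{\frac{-8788 - 15834}{\frac{1}{-18485 + 17771} + \frac{\frac{2680}{-4425} + \frac{6918}{-9951}}{-21012}} + 4557} = \sqrt{- \frac{24622}{\frac{1}{-714} + \left(2680 \left(- \frac{1}{4425}\right) + 6918 \left(- \frac{1}{9951}\right)\right) \left(- \frac{1}{21012}\right)} + 4557} = \sqrt{- \frac{24622}{- \frac{1}{714} + \left(- \frac{536}{885} - \frac{2306}{3317}\right) \left(- \frac{1}{21012}\right)} + 4557} = \sqrt{- \frac{24622}{- \frac{1}{714} - - \frac{1909361}{30840835770}} + 4557} = \sqrt{- \frac{24622}{- \frac{1}{714} + \frac{1909361}{30840835770}} + 4557} = \sqrt{- \frac{24622}{- \frac{144497804}{107942925195}} + 4557} = \sqrt{\left(-24622\right) \left(- \frac{107942925195}{144497804}\right) + 4557} = \sqrt{\frac{1328885352075645}{72248902} + 4557} = \sqrt{\frac{1329214590322059}{72248902}} = \frac{\sqrt{96034294673148589129218}}{72248902}$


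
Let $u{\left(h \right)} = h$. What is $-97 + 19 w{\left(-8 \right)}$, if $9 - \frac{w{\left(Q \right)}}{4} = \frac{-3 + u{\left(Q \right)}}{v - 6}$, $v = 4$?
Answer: $169$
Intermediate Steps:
$w{\left(Q \right)} = 30 + 2 Q$ ($w{\left(Q \right)} = 36 - 4 \frac{-3 + Q}{4 - 6} = 36 - 4 \frac{-3 + Q}{-2} = 36 - 4 \left(-3 + Q\right) \left(- \frac{1}{2}\right) = 36 - 4 \left(\frac{3}{2} - \frac{Q}{2}\right) = 36 + \left(-6 + 2 Q\right) = 30 + 2 Q$)
$-97 + 19 w{\left(-8 \right)} = -97 + 19 \left(30 + 2 \left(-8\right)\right) = -97 + 19 \left(30 - 16\right) = -97 + 19 \cdot 14 = -97 + 266 = 169$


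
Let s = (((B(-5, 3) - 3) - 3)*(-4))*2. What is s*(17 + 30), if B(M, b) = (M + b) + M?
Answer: 4888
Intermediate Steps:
B(M, b) = b + 2*M
s = 104 (s = ((((3 + 2*(-5)) - 3) - 3)*(-4))*2 = ((((3 - 10) - 3) - 3)*(-4))*2 = (((-7 - 3) - 3)*(-4))*2 = ((-10 - 3)*(-4))*2 = -13*(-4)*2 = 52*2 = 104)
s*(17 + 30) = 104*(17 + 30) = 104*47 = 4888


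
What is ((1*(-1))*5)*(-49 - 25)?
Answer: 370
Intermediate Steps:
((1*(-1))*5)*(-49 - 25) = -1*5*(-74) = -5*(-74) = 370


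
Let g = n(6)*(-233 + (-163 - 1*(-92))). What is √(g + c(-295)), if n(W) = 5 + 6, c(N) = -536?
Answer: 2*I*√970 ≈ 62.29*I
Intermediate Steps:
n(W) = 11
g = -3344 (g = 11*(-233 + (-163 - 1*(-92))) = 11*(-233 + (-163 + 92)) = 11*(-233 - 71) = 11*(-304) = -3344)
√(g + c(-295)) = √(-3344 - 536) = √(-3880) = 2*I*√970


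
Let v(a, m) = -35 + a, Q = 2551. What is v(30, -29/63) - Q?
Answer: -2556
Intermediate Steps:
v(30, -29/63) - Q = (-35 + 30) - 1*2551 = -5 - 2551 = -2556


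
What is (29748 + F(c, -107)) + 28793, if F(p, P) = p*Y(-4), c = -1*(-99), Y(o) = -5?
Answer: 58046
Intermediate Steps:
c = 99
F(p, P) = -5*p (F(p, P) = p*(-5) = -5*p)
(29748 + F(c, -107)) + 28793 = (29748 - 5*99) + 28793 = (29748 - 495) + 28793 = 29253 + 28793 = 58046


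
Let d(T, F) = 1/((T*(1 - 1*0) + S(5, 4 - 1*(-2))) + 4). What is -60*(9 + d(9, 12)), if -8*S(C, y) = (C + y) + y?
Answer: -15820/29 ≈ -545.52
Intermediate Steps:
S(C, y) = -y/4 - C/8 (S(C, y) = -((C + y) + y)/8 = -(C + 2*y)/8 = -y/4 - C/8)
d(T, F) = 1/(15/8 + T) (d(T, F) = 1/((T*(1 - 1*0) + (-(4 - 1*(-2))/4 - ⅛*5)) + 4) = 1/((T*(1 + 0) + (-(4 + 2)/4 - 5/8)) + 4) = 1/((T*1 + (-¼*6 - 5/8)) + 4) = 1/((T + (-3/2 - 5/8)) + 4) = 1/((T - 17/8) + 4) = 1/((-17/8 + T) + 4) = 1/(15/8 + T))
-60*(9 + d(9, 12)) = -60*(9 + 8/(15 + 8*9)) = -60*(9 + 8/(15 + 72)) = -60*(9 + 8/87) = -60*791/87 = -15820/29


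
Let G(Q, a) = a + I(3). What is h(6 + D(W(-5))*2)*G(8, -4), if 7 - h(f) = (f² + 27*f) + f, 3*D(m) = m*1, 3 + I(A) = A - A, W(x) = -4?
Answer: 6139/9 ≈ 682.11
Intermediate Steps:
I(A) = -3 (I(A) = -3 + (A - A) = -3 + 0 = -3)
D(m) = m/3 (D(m) = (m*1)/3 = m/3)
G(Q, a) = -3 + a (G(Q, a) = a - 3 = -3 + a)
h(f) = 7 - f² - 28*f (h(f) = 7 - ((f² + 27*f) + f) = 7 - (f² + 28*f) = 7 + (-f² - 28*f) = 7 - f² - 28*f)
h(6 + D(W(-5))*2)*G(8, -4) = (7 - (6 + ((⅓)*(-4))*2)² - 28*(6 + ((⅓)*(-4))*2))*(-3 - 4) = (7 - (6 - 4/3*2)² - 28*(6 - 4/3*2))*(-7) = (7 - (6 - 8/3)² - 28*(6 - 8/3))*(-7) = (7 - (10/3)² - 28*10/3)*(-7) = (7 - 1*100/9 - 280/3)*(-7) = (7 - 100/9 - 280/3)*(-7) = -877/9*(-7) = 6139/9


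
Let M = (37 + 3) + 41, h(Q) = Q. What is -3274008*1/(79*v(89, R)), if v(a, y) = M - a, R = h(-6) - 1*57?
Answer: 409251/79 ≈ 5180.4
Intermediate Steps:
M = 81 (M = 40 + 41 = 81)
R = -63 (R = -6 - 1*57 = -6 - 57 = -63)
v(a, y) = 81 - a
-3274008*1/(79*v(89, R)) = -3274008*1/(79*(81 - 1*89)) = -3274008*1/(79*(81 - 89)) = -3274008/(79*(-8)) = -3274008/(-632) = -3274008*(-1/632) = 409251/79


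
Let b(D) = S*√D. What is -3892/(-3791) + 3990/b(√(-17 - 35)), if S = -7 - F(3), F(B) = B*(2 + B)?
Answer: 3892/3791 + 1995*(-13)^(¾)*√2/286 ≈ -46.73 + 47.757*I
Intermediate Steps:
S = -22 (S = -7 - 3*(2 + 3) = -7 - 3*5 = -7 - 1*15 = -7 - 15 = -22)
b(D) = -22*√D
-3892/(-3791) + 3990/b(√(-17 - 35)) = -3892/(-3791) + 3990/((-22*(-17 - 35)^(¼))) = -3892*(-1/3791) + 3990/((-22*(-13)^(¼)*√2)) = 3892/3791 + 3990/((-22*√2*13^(¼)*√I)) = 3892/3791 + 3990*(√2*13^(¾)*I^(3/2)/572) = 3892/3791 + 1995*√2*13^(¾)*I^(3/2)/286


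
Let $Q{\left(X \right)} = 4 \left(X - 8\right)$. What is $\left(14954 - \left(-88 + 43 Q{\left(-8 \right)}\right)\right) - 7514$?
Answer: $10280$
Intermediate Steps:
$Q{\left(X \right)} = -32 + 4 X$ ($Q{\left(X \right)} = 4 \left(-8 + X\right) = -32 + 4 X$)
$\left(14954 - \left(-88 + 43 Q{\left(-8 \right)}\right)\right) - 7514 = \left(14954 - \left(-88 + 43 \left(-32 + 4 \left(-8\right)\right)\right)\right) - 7514 = \left(14954 - \left(-88 + 43 \left(-32 - 32\right)\right)\right) - 7514 = \left(14954 + \left(\left(-43\right) \left(-64\right) + 88\right)\right) - 7514 = \left(14954 + \left(2752 + 88\right)\right) - 7514 = \left(14954 + 2840\right) - 7514 = 17794 - 7514 = 10280$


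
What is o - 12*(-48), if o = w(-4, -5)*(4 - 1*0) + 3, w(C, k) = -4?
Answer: 563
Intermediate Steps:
o = -13 (o = -4*(4 - 1*0) + 3 = -4*(4 + 0) + 3 = -4*4 + 3 = -16 + 3 = -13)
o - 12*(-48) = -13 - 12*(-48) = -13 + 576 = 563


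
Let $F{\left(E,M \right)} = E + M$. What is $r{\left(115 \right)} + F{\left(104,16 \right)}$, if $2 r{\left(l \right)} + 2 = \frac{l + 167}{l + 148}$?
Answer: $\frac{31438}{263} \approx 119.54$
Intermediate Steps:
$r{\left(l \right)} = -1 + \frac{167 + l}{2 \left(148 + l\right)}$ ($r{\left(l \right)} = -1 + \frac{\left(l + 167\right) \frac{1}{l + 148}}{2} = -1 + \frac{\left(167 + l\right) \frac{1}{148 + l}}{2} = -1 + \frac{\frac{1}{148 + l} \left(167 + l\right)}{2} = -1 + \frac{167 + l}{2 \left(148 + l\right)}$)
$r{\left(115 \right)} + F{\left(104,16 \right)} = \frac{-129 - 115}{2 \left(148 + 115\right)} + \left(104 + 16\right) = \frac{-129 - 115}{2 \cdot 263} + 120 = \frac{1}{2} \cdot \frac{1}{263} \left(-244\right) + 120 = - \frac{122}{263} + 120 = \frac{31438}{263}$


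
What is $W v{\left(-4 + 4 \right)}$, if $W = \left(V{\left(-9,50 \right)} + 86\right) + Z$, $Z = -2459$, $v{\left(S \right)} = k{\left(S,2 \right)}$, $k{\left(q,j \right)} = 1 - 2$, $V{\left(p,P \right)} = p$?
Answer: $2382$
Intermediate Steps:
$k{\left(q,j \right)} = -1$ ($k{\left(q,j \right)} = 1 - 2 = -1$)
$v{\left(S \right)} = -1$
$W = -2382$ ($W = \left(-9 + 86\right) - 2459 = 77 - 2459 = -2382$)
$W v{\left(-4 + 4 \right)} = \left(-2382\right) \left(-1\right) = 2382$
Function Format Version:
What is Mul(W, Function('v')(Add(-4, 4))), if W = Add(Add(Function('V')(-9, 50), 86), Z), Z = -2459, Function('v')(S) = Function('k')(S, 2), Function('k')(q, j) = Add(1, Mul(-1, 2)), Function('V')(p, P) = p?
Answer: 2382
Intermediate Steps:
Function('k')(q, j) = -1 (Function('k')(q, j) = Add(1, -2) = -1)
Function('v')(S) = -1
W = -2382 (W = Add(Add(-9, 86), -2459) = Add(77, -2459) = -2382)
Mul(W, Function('v')(Add(-4, 4))) = Mul(-2382, -1) = 2382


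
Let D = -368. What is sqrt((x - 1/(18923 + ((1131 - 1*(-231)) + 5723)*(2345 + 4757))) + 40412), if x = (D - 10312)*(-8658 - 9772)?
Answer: sqrt(498830935716193319882395)/50336593 ≈ 14031.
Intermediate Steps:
x = 196832400 (x = (-368 - 10312)*(-8658 - 9772) = -10680*(-18430) = 196832400)
sqrt((x - 1/(18923 + ((1131 - 1*(-231)) + 5723)*(2345 + 4757))) + 40412) = sqrt((196832400 - 1/(18923 + ((1131 - 1*(-231)) + 5723)*(2345 + 4757))) + 40412) = sqrt((196832400 - 1/(18923 + ((1131 + 231) + 5723)*7102)) + 40412) = sqrt((196832400 - 1/(18923 + (1362 + 5723)*7102)) + 40412) = sqrt((196832400 - 1/(18923 + 7085*7102)) + 40412) = sqrt((196832400 - 1/(18923 + 50317670)) + 40412) = sqrt((196832400 - 1/50336593) + 40412) = sqrt(9907872408013199/50336593 + 40412) = sqrt(9909906610409515/50336593) = sqrt(498830935716193319882395)/50336593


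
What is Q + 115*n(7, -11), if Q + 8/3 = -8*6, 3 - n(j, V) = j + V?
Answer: 2263/3 ≈ 754.33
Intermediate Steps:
n(j, V) = 3 - V - j (n(j, V) = 3 - (j + V) = 3 - (V + j) = 3 + (-V - j) = 3 - V - j)
Q = -152/3 (Q = -8/3 - 8*6 = -8/3 - 48 = -152/3 ≈ -50.667)
Q + 115*n(7, -11) = -152/3 + 115*(3 - 1*(-11) - 1*7) = -152/3 + 115*(3 + 11 - 7) = -152/3 + 115*7 = -152/3 + 805 = 2263/3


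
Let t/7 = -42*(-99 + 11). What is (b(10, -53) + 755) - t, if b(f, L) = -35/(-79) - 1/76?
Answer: -150799887/6004 ≈ -25117.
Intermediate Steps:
b(f, L) = 2581/6004 (b(f, L) = -35*(-1/79) - 1*1/76 = 35/79 - 1/76 = 2581/6004)
t = 25872 (t = 7*(-42*(-99 + 11)) = 7*(-42*(-88)) = 7*3696 = 25872)
(b(10, -53) + 755) - t = (2581/6004 + 755) - 1*25872 = 4535601/6004 - 25872 = -150799887/6004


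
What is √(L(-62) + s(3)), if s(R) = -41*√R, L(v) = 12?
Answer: √(12 - 41*√3) ≈ 7.6821*I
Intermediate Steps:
√(L(-62) + s(3)) = √(12 - 41*√3)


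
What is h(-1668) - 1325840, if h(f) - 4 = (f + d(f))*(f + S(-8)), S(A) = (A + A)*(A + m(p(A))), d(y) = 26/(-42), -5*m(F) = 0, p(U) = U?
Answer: 3731512/3 ≈ 1.2438e+6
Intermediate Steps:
m(F) = 0 (m(F) = -⅕*0 = 0)
d(y) = -13/21 (d(y) = 26*(-1/42) = -13/21)
S(A) = 2*A² (S(A) = (A + A)*(A + 0) = (2*A)*A = 2*A²)
h(f) = 4 + (128 + f)*(-13/21 + f) (h(f) = 4 + (f - 13/21)*(f + 2*(-8)²) = 4 + (-13/21 + f)*(f + 2*64) = 4 + (-13/21 + f)*(f + 128) = 4 + (-13/21 + f)*(128 + f) = 4 + (128 + f)*(-13/21 + f))
h(-1668) - 1325840 = (-1580/21 + (-1668)² + (2675/21)*(-1668)) - 1325840 = (-1580/21 + 2782224 - 1487300/7) - 1325840 = 7709032/3 - 1325840 = 3731512/3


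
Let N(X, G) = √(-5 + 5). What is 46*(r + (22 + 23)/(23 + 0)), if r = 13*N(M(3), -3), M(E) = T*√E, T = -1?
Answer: 90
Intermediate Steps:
M(E) = -√E
N(X, G) = 0 (N(X, G) = √0 = 0)
r = 0 (r = 13*0 = 0)
46*(r + (22 + 23)/(23 + 0)) = 46*(0 + (22 + 23)/(23 + 0)) = 46*(0 + 45/23) = 46*(45/23) = 90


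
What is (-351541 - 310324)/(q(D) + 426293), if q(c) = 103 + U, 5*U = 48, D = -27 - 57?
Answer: -174175/112212 ≈ -1.5522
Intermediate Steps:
D = -84
U = 48/5 (U = (⅕)*48 = 48/5 ≈ 9.6000)
q(c) = 563/5 (q(c) = 103 + 48/5 = 563/5)
(-351541 - 310324)/(q(D) + 426293) = (-351541 - 310324)/(563/5 + 426293) = -661865/2132028/5 = -661865*5/2132028 = -174175/112212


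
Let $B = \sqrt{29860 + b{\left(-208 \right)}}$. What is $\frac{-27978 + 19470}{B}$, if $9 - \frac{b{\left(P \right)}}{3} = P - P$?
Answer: $- \frac{8508 \sqrt{247}}{2717} \approx -49.214$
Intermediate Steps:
$b{\left(P \right)} = 27$ ($b{\left(P \right)} = 27 - 3 \left(P - P\right) = 27 - 0 = 27 + 0 = 27$)
$B = 11 \sqrt{247}$ ($B = \sqrt{29860 + 27} = \sqrt{29887} = 11 \sqrt{247} \approx 172.88$)
$\frac{-27978 + 19470}{B} = \frac{-27978 + 19470}{11 \sqrt{247}} = - 8508 \frac{\sqrt{247}}{2717} = - \frac{8508 \sqrt{247}}{2717}$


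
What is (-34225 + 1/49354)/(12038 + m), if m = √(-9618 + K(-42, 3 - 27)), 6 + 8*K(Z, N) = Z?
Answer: -73143435729/25728536324 + 12152091*I*√2406/25728536324 ≈ -2.8429 + 0.023168*I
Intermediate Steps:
K(Z, N) = -¾ + Z/8
m = 2*I*√2406 (m = √(-9618 + (-¾ + (⅛)*(-42))) = √(-9618 + (-¾ - 21/4)) = √(-9618 - 6) = √(-9624) = 2*I*√2406 ≈ 98.102*I)
(-34225 + 1/49354)/(12038 + m) = (-34225 + 1/49354)/(12038 + 2*I*√2406) = -1689140649/(49354*(12038 + 2*I*√2406))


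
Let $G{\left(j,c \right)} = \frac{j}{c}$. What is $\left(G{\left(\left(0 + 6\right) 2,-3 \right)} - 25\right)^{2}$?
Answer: $841$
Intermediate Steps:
$\left(G{\left(\left(0 + 6\right) 2,-3 \right)} - 25\right)^{2} = \left(\frac{\left(0 + 6\right) 2}{-3} - 25\right)^{2} = \left(6 \cdot 2 \left(- \frac{1}{3}\right) - 25\right)^{2} = \left(12 \left(- \frac{1}{3}\right) - 25\right)^{2} = \left(-4 - 25\right)^{2} = \left(-29\right)^{2} = 841$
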